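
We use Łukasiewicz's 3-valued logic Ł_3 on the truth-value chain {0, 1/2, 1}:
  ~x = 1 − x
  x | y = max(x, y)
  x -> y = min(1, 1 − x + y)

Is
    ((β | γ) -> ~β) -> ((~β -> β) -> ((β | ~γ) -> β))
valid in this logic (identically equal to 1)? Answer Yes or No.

Counterexample: take β = 1/2, γ = 0.
β | γ = 1/2 | 0 = 1/2
~β = ~1/2 = 1/2
(β | γ) -> ~β = 1/2 -> 1/2 = 1
~β = ~1/2 = 1/2
~β -> β = 1/2 -> 1/2 = 1
~γ = ~0 = 1
β | ~γ = 1/2 | 1 = 1
(β | ~γ) -> β = 1 -> 1/2 = 1/2
(~β -> β) -> ((β | ~γ) -> β) = 1 -> 1/2 = 1/2
((β | γ) -> ~β) -> ((~β -> β) -> ((β | ~γ) -> β)) = 1 -> 1/2 = 1/2
This gives 1/2 ≠ 1.

No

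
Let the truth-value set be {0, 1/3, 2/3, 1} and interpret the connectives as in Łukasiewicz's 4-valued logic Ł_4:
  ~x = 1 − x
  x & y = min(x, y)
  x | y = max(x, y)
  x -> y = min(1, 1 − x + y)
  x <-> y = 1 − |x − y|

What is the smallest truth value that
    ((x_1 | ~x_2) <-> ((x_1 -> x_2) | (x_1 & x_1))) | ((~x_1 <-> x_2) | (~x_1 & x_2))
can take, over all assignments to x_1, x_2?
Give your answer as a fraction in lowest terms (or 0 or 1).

2/3

Take x_1 = 0, x_2 = 1/3:
~x_2 = ~1/3 = 2/3
x_1 | ~x_2 = 0 | 2/3 = 2/3
x_1 -> x_2 = 0 -> 1/3 = 1
x_1 & x_1 = 0 & 0 = 0
(x_1 -> x_2) | (x_1 & x_1) = 1 | 0 = 1
(x_1 | ~x_2) <-> ((x_1 -> x_2) | (x_1 & x_1)) = 2/3 <-> 1 = 2/3
~x_1 = ~0 = 1
~x_1 <-> x_2 = 1 <-> 1/3 = 1/3
~x_1 = ~0 = 1
~x_1 & x_2 = 1 & 1/3 = 1/3
(~x_1 <-> x_2) | (~x_1 & x_2) = 1/3 | 1/3 = 1/3
((x_1 | ~x_2) <-> ((x_1 -> x_2) | (x_1 & x_1))) | ((~x_1 <-> x_2) | (~x_1 & x_2)) = 2/3 | 1/3 = 2/3
No assignment yields a value below 2/3, so this is the minimum.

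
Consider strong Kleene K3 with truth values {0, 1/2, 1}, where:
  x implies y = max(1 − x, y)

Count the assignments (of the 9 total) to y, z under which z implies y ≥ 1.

5

y = 0, z = 0 ↦ 1  ≥
y = 0, z = 1/2 ↦ 1/2  <
y = 0, z = 1 ↦ 0  <
y = 1/2, z = 0 ↦ 1  ≥
y = 1/2, z = 1/2 ↦ 1/2  <
y = 1/2, z = 1 ↦ 1/2  <
y = 1, z = 0 ↦ 1  ≥
y = 1, z = 1/2 ↦ 1  ≥
y = 1, z = 1 ↦ 1  ≥
So 5 of the 9 assignments meet the threshold.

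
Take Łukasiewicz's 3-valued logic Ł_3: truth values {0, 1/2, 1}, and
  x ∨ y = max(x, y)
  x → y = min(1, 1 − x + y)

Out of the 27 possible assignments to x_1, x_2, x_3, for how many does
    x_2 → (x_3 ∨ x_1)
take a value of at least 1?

22

value 1: 22 assignments (counts)
value 1/2: 4 assignments
value 0: 1 assignment
So 22 of the 27 assignments meet the threshold.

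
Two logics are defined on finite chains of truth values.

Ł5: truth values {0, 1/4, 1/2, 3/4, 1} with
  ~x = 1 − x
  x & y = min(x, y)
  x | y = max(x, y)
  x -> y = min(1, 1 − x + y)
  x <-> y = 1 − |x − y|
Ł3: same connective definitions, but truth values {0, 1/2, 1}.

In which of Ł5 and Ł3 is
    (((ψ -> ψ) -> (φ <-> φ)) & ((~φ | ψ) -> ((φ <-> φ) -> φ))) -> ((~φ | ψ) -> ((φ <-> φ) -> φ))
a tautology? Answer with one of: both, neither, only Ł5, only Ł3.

In Ł5: every assignment gives 1 — tautology.
In Ł3: every assignment gives 1 — tautology.

both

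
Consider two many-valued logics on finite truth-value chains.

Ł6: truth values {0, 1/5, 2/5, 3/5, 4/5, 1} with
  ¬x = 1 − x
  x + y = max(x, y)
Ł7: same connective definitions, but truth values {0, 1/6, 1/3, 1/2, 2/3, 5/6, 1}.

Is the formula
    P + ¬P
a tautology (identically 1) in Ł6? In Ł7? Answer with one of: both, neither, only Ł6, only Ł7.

neither

In Ł6: at P = 1/5 the value is 4/5 — not a tautology.
In Ł7: at P = 1/6 the value is 5/6 — not a tautology.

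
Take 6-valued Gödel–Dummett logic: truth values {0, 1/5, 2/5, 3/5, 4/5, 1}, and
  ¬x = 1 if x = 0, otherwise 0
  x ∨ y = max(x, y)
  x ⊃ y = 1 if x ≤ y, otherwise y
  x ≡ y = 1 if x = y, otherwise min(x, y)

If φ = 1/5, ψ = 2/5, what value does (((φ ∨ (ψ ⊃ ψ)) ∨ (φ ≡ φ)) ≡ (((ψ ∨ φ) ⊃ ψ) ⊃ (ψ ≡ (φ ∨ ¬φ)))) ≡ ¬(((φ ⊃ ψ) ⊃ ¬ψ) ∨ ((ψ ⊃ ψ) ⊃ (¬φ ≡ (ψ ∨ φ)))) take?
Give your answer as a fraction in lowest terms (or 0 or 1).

1/5

ψ ⊃ ψ = 2/5 ⊃ 2/5 = 1
φ ∨ (ψ ⊃ ψ) = 1/5 ∨ 1 = 1
φ ≡ φ = 1/5 ≡ 1/5 = 1
(φ ∨ (ψ ⊃ ψ)) ∨ (φ ≡ φ) = 1 ∨ 1 = 1
ψ ∨ φ = 2/5 ∨ 1/5 = 2/5
(ψ ∨ φ) ⊃ ψ = 2/5 ⊃ 2/5 = 1
¬φ = ¬1/5 = 0
φ ∨ ¬φ = 1/5 ∨ 0 = 1/5
ψ ≡ (φ ∨ ¬φ) = 2/5 ≡ 1/5 = 1/5
((ψ ∨ φ) ⊃ ψ) ⊃ (ψ ≡ (φ ∨ ¬φ)) = 1 ⊃ 1/5 = 1/5
((φ ∨ (ψ ⊃ ψ)) ∨ (φ ≡ φ)) ≡ (((ψ ∨ φ) ⊃ ψ) ⊃ (ψ ≡ (φ ∨ ¬φ))) = 1 ≡ 1/5 = 1/5
φ ⊃ ψ = 1/5 ⊃ 2/5 = 1
¬ψ = ¬2/5 = 0
(φ ⊃ ψ) ⊃ ¬ψ = 1 ⊃ 0 = 0
ψ ⊃ ψ = 2/5 ⊃ 2/5 = 1
¬φ = ¬1/5 = 0
ψ ∨ φ = 2/5 ∨ 1/5 = 2/5
¬φ ≡ (ψ ∨ φ) = 0 ≡ 2/5 = 0
(ψ ⊃ ψ) ⊃ (¬φ ≡ (ψ ∨ φ)) = 1 ⊃ 0 = 0
((φ ⊃ ψ) ⊃ ¬ψ) ∨ ((ψ ⊃ ψ) ⊃ (¬φ ≡ (ψ ∨ φ))) = 0 ∨ 0 = 0
¬(((φ ⊃ ψ) ⊃ ¬ψ) ∨ ((ψ ⊃ ψ) ⊃ (¬φ ≡ (ψ ∨ φ)))) = ¬0 = 1
(((φ ∨ (ψ ⊃ ψ)) ∨ (φ ≡ φ)) ≡ (((ψ ∨ φ) ⊃ ψ) ⊃ (ψ ≡ (φ ∨ ¬φ)))) ≡ ¬(((φ ⊃ ψ) ⊃ ¬ψ) ∨ ((ψ ⊃ ψ) ⊃ (¬φ ≡ (ψ ∨ φ)))) = 1/5 ≡ 1 = 1/5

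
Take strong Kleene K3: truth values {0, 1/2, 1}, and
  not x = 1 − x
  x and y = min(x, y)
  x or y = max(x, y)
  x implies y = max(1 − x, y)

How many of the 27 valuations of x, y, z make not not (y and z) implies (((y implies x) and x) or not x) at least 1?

value 1: 23 assignments (counts)
value 1/2: 4 assignments
So 23 of the 27 assignments meet the threshold.

23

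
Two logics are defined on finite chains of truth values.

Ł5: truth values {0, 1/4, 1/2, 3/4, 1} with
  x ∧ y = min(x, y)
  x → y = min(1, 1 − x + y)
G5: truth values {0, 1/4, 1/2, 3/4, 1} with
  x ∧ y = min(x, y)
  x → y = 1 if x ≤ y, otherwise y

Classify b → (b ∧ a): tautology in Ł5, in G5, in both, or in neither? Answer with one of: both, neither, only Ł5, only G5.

In Ł5: at a = 0, b = 1/4 the value is 3/4 — not a tautology.
In G5: at a = 0, b = 1/4 the value is 0 — not a tautology.

neither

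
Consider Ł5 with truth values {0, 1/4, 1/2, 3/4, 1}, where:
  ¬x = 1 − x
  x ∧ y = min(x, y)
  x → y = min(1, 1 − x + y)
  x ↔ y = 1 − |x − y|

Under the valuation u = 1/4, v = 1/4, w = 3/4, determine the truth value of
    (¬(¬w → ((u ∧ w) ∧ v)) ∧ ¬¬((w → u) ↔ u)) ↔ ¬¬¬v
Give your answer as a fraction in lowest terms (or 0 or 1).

¬w = ¬3/4 = 1/4
u ∧ w = 1/4 ∧ 3/4 = 1/4
(u ∧ w) ∧ v = 1/4 ∧ 1/4 = 1/4
¬w → ((u ∧ w) ∧ v) = 1/4 → 1/4 = 1
¬(¬w → ((u ∧ w) ∧ v)) = ¬1 = 0
w → u = 3/4 → 1/4 = 1/2
(w → u) ↔ u = 1/2 ↔ 1/4 = 3/4
¬((w → u) ↔ u) = ¬3/4 = 1/4
¬¬((w → u) ↔ u) = ¬1/4 = 3/4
¬(¬w → ((u ∧ w) ∧ v)) ∧ ¬¬((w → u) ↔ u) = 0 ∧ 3/4 = 0
¬v = ¬1/4 = 3/4
¬¬v = ¬3/4 = 1/4
¬¬¬v = ¬1/4 = 3/4
(¬(¬w → ((u ∧ w) ∧ v)) ∧ ¬¬((w → u) ↔ u)) ↔ ¬¬¬v = 0 ↔ 3/4 = 1/4

1/4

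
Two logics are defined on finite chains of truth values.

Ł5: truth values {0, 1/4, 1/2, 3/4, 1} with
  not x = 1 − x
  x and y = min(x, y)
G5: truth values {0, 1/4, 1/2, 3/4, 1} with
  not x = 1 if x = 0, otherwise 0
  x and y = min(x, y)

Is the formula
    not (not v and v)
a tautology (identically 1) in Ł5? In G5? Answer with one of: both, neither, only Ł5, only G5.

In Ł5: at v = 1/4 the value is 3/4 — not a tautology.
In G5: every assignment gives 1 — tautology.

only G5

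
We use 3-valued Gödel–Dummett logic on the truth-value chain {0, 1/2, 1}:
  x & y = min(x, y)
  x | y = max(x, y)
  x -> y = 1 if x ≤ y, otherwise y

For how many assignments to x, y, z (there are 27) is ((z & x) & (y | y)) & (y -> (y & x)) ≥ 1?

value 1: 1 assignment (counts)
value 1/2: 7 assignments
value 0: 19 assignments
So 1 of the 27 assignments meets the threshold.

1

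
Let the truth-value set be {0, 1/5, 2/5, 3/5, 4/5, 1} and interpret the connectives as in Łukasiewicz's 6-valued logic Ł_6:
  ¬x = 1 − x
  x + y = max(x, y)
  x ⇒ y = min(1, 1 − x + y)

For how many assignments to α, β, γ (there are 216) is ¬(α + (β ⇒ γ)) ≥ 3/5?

value 1: 1 assignment (counts)
value 4/5: 5 assignments (counts)
value 3/5: 12 assignments (counts)
value 2/5: 22 assignments
value 1/5: 35 assignments
value 0: 141 assignments
So 18 of the 216 assignments meet the threshold.

18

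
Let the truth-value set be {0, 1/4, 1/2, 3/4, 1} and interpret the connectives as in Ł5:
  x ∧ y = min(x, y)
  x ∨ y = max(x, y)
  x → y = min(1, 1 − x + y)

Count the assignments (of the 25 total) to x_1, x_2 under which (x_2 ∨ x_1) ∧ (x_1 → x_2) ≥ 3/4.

11

value 1: 5 assignments (counts)
value 3/4: 6 assignments (counts)
value 1/2: 7 assignments
value 1/4: 5 assignments
value 0: 2 assignments
So 11 of the 25 assignments meet the threshold.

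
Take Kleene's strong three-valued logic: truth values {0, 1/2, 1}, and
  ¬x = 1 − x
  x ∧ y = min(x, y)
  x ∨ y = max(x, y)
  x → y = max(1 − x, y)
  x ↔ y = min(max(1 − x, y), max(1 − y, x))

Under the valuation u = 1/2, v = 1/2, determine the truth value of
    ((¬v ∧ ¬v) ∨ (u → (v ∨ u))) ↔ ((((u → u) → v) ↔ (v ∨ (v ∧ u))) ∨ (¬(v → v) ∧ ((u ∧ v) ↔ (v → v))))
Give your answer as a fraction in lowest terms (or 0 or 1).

1/2

¬v = ¬1/2 = 1/2
¬v = ¬1/2 = 1/2
¬v ∧ ¬v = 1/2 ∧ 1/2 = 1/2
v ∨ u = 1/2 ∨ 1/2 = 1/2
u → (v ∨ u) = 1/2 → 1/2 = 1/2
(¬v ∧ ¬v) ∨ (u → (v ∨ u)) = 1/2 ∨ 1/2 = 1/2
u → u = 1/2 → 1/2 = 1/2
(u → u) → v = 1/2 → 1/2 = 1/2
v ∧ u = 1/2 ∧ 1/2 = 1/2
v ∨ (v ∧ u) = 1/2 ∨ 1/2 = 1/2
((u → u) → v) ↔ (v ∨ (v ∧ u)) = 1/2 ↔ 1/2 = 1/2
v → v = 1/2 → 1/2 = 1/2
¬(v → v) = ¬1/2 = 1/2
u ∧ v = 1/2 ∧ 1/2 = 1/2
v → v = 1/2 → 1/2 = 1/2
(u ∧ v) ↔ (v → v) = 1/2 ↔ 1/2 = 1/2
¬(v → v) ∧ ((u ∧ v) ↔ (v → v)) = 1/2 ∧ 1/2 = 1/2
(((u → u) → v) ↔ (v ∨ (v ∧ u))) ∨ (¬(v → v) ∧ ((u ∧ v) ↔ (v → v))) = 1/2 ∨ 1/2 = 1/2
((¬v ∧ ¬v) ∨ (u → (v ∨ u))) ↔ ((((u → u) → v) ↔ (v ∨ (v ∧ u))) ∨ (¬(v → v) ∧ ((u ∧ v) ↔ (v → v)))) = 1/2 ↔ 1/2 = 1/2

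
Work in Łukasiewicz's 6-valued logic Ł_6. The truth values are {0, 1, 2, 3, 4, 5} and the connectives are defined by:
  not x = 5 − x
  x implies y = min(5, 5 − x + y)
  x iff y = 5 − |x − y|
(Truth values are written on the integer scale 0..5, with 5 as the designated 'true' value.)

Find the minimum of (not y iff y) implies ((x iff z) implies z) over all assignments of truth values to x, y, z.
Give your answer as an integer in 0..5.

Take x = 0, y = 2, z = 0:
not y = not 2 = 3
not y iff y = 3 iff 2 = 4
x iff z = 0 iff 0 = 5
(x iff z) implies z = 5 implies 0 = 0
(not y iff y) implies ((x iff z) implies z) = 4 implies 0 = 1
No assignment yields a value below 1, so this is the minimum.

1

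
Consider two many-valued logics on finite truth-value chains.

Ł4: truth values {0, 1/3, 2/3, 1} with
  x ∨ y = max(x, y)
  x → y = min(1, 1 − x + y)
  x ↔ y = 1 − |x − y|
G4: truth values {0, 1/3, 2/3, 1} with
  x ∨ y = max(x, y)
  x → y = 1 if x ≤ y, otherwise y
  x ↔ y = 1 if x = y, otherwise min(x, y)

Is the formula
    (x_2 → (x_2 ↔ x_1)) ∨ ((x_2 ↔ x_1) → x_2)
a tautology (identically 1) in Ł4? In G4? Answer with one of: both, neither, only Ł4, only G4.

In Ł4: every assignment gives 1 — tautology.
In G4: every assignment gives 1 — tautology.

both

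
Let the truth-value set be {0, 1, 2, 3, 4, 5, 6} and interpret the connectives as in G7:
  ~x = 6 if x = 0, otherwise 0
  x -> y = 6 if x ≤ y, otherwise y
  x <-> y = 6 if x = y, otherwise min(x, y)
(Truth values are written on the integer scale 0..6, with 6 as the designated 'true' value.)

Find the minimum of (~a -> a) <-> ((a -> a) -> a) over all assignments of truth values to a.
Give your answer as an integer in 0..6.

1

Take a = 1:
~a = ~1 = 0
~a -> a = 0 -> 1 = 6
a -> a = 1 -> 1 = 6
(a -> a) -> a = 6 -> 1 = 1
(~a -> a) <-> ((a -> a) -> a) = 6 <-> 1 = 1
No assignment yields a value below 1, so this is the minimum.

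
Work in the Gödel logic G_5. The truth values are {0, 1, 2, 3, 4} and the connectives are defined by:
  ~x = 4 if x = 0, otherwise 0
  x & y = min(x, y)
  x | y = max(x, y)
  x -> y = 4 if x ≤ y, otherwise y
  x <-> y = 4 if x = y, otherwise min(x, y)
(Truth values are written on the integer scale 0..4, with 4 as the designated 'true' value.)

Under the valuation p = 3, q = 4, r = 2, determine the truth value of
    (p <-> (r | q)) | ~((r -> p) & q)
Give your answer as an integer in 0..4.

3

r | q = 2 | 4 = 4
p <-> (r | q) = 3 <-> 4 = 3
r -> p = 2 -> 3 = 4
(r -> p) & q = 4 & 4 = 4
~((r -> p) & q) = ~4 = 0
(p <-> (r | q)) | ~((r -> p) & q) = 3 | 0 = 3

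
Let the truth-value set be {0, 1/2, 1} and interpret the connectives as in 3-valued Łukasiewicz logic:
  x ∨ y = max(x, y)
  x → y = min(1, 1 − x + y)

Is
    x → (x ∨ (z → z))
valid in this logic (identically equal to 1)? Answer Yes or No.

x = 0, z = 0 ↦ 1
x = 0, z = 1/2 ↦ 1
x = 0, z = 1 ↦ 1
x = 1/2, z = 0 ↦ 1
x = 1/2, z = 1/2 ↦ 1
x = 1/2, z = 1 ↦ 1
x = 1, z = 0 ↦ 1
x = 1, z = 1/2 ↦ 1
x = 1, z = 1 ↦ 1
Every assignment gives a value ≥ 1.

Yes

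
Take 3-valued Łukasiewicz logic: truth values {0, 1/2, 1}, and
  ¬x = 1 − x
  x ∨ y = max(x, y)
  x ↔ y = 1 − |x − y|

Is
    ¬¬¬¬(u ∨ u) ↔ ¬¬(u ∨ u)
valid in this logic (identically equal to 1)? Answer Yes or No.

Yes

u = 0 ↦ 1
u = 1/2 ↦ 1
u = 1 ↦ 1
Every assignment gives a value ≥ 1.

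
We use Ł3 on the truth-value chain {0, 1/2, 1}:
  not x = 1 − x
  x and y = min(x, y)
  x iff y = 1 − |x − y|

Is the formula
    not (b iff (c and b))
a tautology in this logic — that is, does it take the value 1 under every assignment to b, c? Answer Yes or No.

Counterexample: take b = 0, c = 0.
c and b = 0 and 0 = 0
b iff (c and b) = 0 iff 0 = 1
not (b iff (c and b)) = not 1 = 0
This gives 0 ≠ 1.

No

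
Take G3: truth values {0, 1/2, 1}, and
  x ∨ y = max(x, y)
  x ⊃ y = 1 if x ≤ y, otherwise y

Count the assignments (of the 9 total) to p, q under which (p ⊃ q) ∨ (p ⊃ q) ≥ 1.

p = 0, q = 0 ↦ 1  ≥
p = 0, q = 1/2 ↦ 1  ≥
p = 0, q = 1 ↦ 1  ≥
p = 1/2, q = 0 ↦ 0  <
p = 1/2, q = 1/2 ↦ 1  ≥
p = 1/2, q = 1 ↦ 1  ≥
p = 1, q = 0 ↦ 0  <
p = 1, q = 1/2 ↦ 1/2  <
p = 1, q = 1 ↦ 1  ≥
So 6 of the 9 assignments meet the threshold.

6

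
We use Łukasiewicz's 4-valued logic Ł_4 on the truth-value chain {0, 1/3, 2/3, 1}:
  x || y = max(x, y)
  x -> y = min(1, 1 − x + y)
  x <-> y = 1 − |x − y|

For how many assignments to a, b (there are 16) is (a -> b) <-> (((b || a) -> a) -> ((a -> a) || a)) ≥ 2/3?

a = 0, b = 0 ↦ 1  ≥
a = 0, b = 1/3 ↦ 1  ≥
a = 0, b = 2/3 ↦ 1  ≥
a = 0, b = 1 ↦ 1  ≥
a = 1/3, b = 0 ↦ 2/3  ≥
a = 1/3, b = 1/3 ↦ 1  ≥
a = 1/3, b = 2/3 ↦ 1  ≥
a = 1/3, b = 1 ↦ 1  ≥
a = 2/3, b = 0 ↦ 1/3  <
a = 2/3, b = 1/3 ↦ 2/3  ≥
a = 2/3, b = 2/3 ↦ 1  ≥
a = 2/3, b = 1 ↦ 1  ≥
a = 1, b = 0 ↦ 0  <
a = 1, b = 1/3 ↦ 1/3  <
a = 1, b = 2/3 ↦ 2/3  ≥
a = 1, b = 1 ↦ 1  ≥
So 13 of the 16 assignments meet the threshold.

13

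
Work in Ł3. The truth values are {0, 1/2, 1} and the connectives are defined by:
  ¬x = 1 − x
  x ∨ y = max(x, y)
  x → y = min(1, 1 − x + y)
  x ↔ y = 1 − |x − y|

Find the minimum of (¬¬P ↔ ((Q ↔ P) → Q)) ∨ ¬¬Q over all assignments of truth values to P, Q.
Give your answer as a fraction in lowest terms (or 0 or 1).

1/2

Take P = 0, Q = 1/2:
¬P = ¬0 = 1
¬¬P = ¬1 = 0
Q ↔ P = 1/2 ↔ 0 = 1/2
(Q ↔ P) → Q = 1/2 → 1/2 = 1
¬¬P ↔ ((Q ↔ P) → Q) = 0 ↔ 1 = 0
¬Q = ¬1/2 = 1/2
¬¬Q = ¬1/2 = 1/2
(¬¬P ↔ ((Q ↔ P) → Q)) ∨ ¬¬Q = 0 ∨ 1/2 = 1/2
No assignment yields a value below 1/2, so this is the minimum.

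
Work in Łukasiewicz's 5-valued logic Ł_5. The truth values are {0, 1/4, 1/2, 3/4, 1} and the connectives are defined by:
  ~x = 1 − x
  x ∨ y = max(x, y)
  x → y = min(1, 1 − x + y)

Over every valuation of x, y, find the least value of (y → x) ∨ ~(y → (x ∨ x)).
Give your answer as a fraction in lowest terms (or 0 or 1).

1/2

Take x = 0, y = 1/2:
y → x = 1/2 → 0 = 1/2
x ∨ x = 0 ∨ 0 = 0
y → (x ∨ x) = 1/2 → 0 = 1/2
~(y → (x ∨ x)) = ~1/2 = 1/2
(y → x) ∨ ~(y → (x ∨ x)) = 1/2 ∨ 1/2 = 1/2
No assignment yields a value below 1/2, so this is the minimum.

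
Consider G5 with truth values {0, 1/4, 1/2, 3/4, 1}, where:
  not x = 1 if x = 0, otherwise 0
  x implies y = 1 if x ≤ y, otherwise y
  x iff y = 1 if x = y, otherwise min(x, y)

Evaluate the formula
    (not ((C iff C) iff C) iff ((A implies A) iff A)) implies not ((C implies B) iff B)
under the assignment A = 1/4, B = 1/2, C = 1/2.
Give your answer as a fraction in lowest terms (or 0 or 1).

C iff C = 1/2 iff 1/2 = 1
(C iff C) iff C = 1 iff 1/2 = 1/2
not ((C iff C) iff C) = not 1/2 = 0
A implies A = 1/4 implies 1/4 = 1
(A implies A) iff A = 1 iff 1/4 = 1/4
not ((C iff C) iff C) iff ((A implies A) iff A) = 0 iff 1/4 = 0
C implies B = 1/2 implies 1/2 = 1
(C implies B) iff B = 1 iff 1/2 = 1/2
not ((C implies B) iff B) = not 1/2 = 0
(not ((C iff C) iff C) iff ((A implies A) iff A)) implies not ((C implies B) iff B) = 0 implies 0 = 1

1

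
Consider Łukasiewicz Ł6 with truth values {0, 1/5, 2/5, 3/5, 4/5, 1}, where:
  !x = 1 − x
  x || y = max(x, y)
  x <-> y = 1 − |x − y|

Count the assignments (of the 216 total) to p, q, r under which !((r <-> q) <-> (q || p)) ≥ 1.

8

value 1: 8 assignments (counts)
value 4/5: 14 assignments
value 3/5: 30 assignments
value 2/5: 45 assignments
value 1/5: 70 assignments
value 0: 49 assignments
So 8 of the 216 assignments meet the threshold.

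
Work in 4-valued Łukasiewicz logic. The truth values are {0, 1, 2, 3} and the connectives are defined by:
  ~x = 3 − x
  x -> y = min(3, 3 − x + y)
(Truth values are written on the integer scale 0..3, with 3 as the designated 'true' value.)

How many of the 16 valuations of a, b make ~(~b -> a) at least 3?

a = 0, b = 0 ↦ 3  ≥
a = 0, b = 1 ↦ 2  <
a = 0, b = 2 ↦ 1  <
a = 0, b = 3 ↦ 0  <
a = 1, b = 0 ↦ 2  <
a = 1, b = 1 ↦ 1  <
a = 1, b = 2 ↦ 0  <
a = 1, b = 3 ↦ 0  <
a = 2, b = 0 ↦ 1  <
a = 2, b = 1 ↦ 0  <
a = 2, b = 2 ↦ 0  <
a = 2, b = 3 ↦ 0  <
a = 3, b = 0 ↦ 0  <
a = 3, b = 1 ↦ 0  <
a = 3, b = 2 ↦ 0  <
a = 3, b = 3 ↦ 0  <
So 1 of the 16 assignments meets the threshold.

1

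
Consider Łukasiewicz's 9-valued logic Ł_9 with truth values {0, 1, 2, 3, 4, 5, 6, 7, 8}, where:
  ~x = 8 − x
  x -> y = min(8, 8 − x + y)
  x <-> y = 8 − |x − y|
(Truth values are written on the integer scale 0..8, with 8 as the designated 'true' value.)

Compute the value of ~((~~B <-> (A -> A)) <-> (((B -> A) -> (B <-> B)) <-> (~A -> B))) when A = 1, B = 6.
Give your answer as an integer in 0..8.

~B = ~6 = 2
~~B = ~2 = 6
A -> A = 1 -> 1 = 8
~~B <-> (A -> A) = 6 <-> 8 = 6
B -> A = 6 -> 1 = 3
B <-> B = 6 <-> 6 = 8
(B -> A) -> (B <-> B) = 3 -> 8 = 8
~A = ~1 = 7
~A -> B = 7 -> 6 = 7
((B -> A) -> (B <-> B)) <-> (~A -> B) = 8 <-> 7 = 7
(~~B <-> (A -> A)) <-> (((B -> A) -> (B <-> B)) <-> (~A -> B)) = 6 <-> 7 = 7
~((~~B <-> (A -> A)) <-> (((B -> A) -> (B <-> B)) <-> (~A -> B))) = ~7 = 1

1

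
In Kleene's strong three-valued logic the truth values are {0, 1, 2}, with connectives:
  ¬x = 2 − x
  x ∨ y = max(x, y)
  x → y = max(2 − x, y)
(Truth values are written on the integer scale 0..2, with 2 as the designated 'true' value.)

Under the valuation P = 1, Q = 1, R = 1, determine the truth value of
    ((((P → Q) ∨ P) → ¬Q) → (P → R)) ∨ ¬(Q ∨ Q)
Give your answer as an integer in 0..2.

1

P → Q = 1 → 1 = 1
(P → Q) ∨ P = 1 ∨ 1 = 1
¬Q = ¬1 = 1
((P → Q) ∨ P) → ¬Q = 1 → 1 = 1
P → R = 1 → 1 = 1
(((P → Q) ∨ P) → ¬Q) → (P → R) = 1 → 1 = 1
Q ∨ Q = 1 ∨ 1 = 1
¬(Q ∨ Q) = ¬1 = 1
((((P → Q) ∨ P) → ¬Q) → (P → R)) ∨ ¬(Q ∨ Q) = 1 ∨ 1 = 1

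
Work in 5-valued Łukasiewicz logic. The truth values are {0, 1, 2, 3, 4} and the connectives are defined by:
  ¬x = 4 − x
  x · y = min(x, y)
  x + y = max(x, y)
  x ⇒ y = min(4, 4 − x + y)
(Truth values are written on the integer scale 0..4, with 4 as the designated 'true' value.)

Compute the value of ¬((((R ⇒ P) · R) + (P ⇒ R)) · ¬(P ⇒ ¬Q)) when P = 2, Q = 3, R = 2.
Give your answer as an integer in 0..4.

3

R ⇒ P = 2 ⇒ 2 = 4
(R ⇒ P) · R = 4 · 2 = 2
P ⇒ R = 2 ⇒ 2 = 4
((R ⇒ P) · R) + (P ⇒ R) = 2 + 4 = 4
¬Q = ¬3 = 1
P ⇒ ¬Q = 2 ⇒ 1 = 3
¬(P ⇒ ¬Q) = ¬3 = 1
(((R ⇒ P) · R) + (P ⇒ R)) · ¬(P ⇒ ¬Q) = 4 · 1 = 1
¬((((R ⇒ P) · R) + (P ⇒ R)) · ¬(P ⇒ ¬Q)) = ¬1 = 3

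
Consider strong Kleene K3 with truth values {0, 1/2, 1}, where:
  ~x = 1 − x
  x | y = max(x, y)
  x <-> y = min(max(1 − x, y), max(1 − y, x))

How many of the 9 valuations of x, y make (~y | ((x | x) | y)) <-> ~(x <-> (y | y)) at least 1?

2

x = 0, y = 0 ↦ 0  <
x = 0, y = 1/2 ↦ 1/2  <
x = 0, y = 1 ↦ 1  ≥
x = 1/2, y = 0 ↦ 1/2  <
x = 1/2, y = 1/2 ↦ 1/2  <
x = 1/2, y = 1 ↦ 1/2  <
x = 1, y = 0 ↦ 1  ≥
x = 1, y = 1/2 ↦ 1/2  <
x = 1, y = 1 ↦ 0  <
So 2 of the 9 assignments meet the threshold.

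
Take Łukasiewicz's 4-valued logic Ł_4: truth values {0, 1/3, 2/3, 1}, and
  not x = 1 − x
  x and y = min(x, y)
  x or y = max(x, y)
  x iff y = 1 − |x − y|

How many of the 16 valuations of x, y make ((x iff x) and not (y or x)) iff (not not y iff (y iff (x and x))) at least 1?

2

x = 0, y = 0 ↦ 0  <
x = 0, y = 1/3 ↦ 1  ≥
x = 0, y = 2/3 ↦ 2/3  <
x = 0, y = 1 ↦ 1  ≥
x = 1/3, y = 0 ↦ 2/3  <
x = 1/3, y = 1/3 ↦ 2/3  <
x = 1/3, y = 2/3 ↦ 1/3  <
x = 1/3, y = 1 ↦ 2/3  <
x = 2/3, y = 0 ↦ 2/3  <
x = 2/3, y = 1/3 ↦ 2/3  <
x = 2/3, y = 2/3 ↦ 2/3  <
x = 2/3, y = 1 ↦ 1/3  <
x = 1, y = 0 ↦ 0  <
x = 1, y = 1/3 ↦ 0  <
x = 1, y = 2/3 ↦ 0  <
x = 1, y = 1 ↦ 0  <
So 2 of the 16 assignments meet the threshold.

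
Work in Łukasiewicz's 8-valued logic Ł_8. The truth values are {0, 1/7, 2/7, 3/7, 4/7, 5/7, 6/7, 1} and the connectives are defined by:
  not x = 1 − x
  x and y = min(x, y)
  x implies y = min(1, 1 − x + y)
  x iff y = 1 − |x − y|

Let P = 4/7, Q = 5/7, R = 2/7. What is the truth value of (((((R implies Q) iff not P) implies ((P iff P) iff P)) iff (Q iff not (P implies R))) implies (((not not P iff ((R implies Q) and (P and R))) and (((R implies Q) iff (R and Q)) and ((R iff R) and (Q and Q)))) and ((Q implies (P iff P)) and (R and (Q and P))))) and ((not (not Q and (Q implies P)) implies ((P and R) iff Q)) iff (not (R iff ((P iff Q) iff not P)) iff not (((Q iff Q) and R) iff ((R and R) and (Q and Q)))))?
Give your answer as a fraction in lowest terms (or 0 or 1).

R implies Q = 2/7 implies 5/7 = 1
not P = not 4/7 = 3/7
(R implies Q) iff not P = 1 iff 3/7 = 3/7
P iff P = 4/7 iff 4/7 = 1
(P iff P) iff P = 1 iff 4/7 = 4/7
((R implies Q) iff not P) implies ((P iff P) iff P) = 3/7 implies 4/7 = 1
P implies R = 4/7 implies 2/7 = 5/7
not (P implies R) = not 5/7 = 2/7
Q iff not (P implies R) = 5/7 iff 2/7 = 4/7
(((R implies Q) iff not P) implies ((P iff P) iff P)) iff (Q iff not (P implies R)) = 1 iff 4/7 = 4/7
not P = not 4/7 = 3/7
not not P = not 3/7 = 4/7
R implies Q = 2/7 implies 5/7 = 1
P and R = 4/7 and 2/7 = 2/7
(R implies Q) and (P and R) = 1 and 2/7 = 2/7
not not P iff ((R implies Q) and (P and R)) = 4/7 iff 2/7 = 5/7
R implies Q = 2/7 implies 5/7 = 1
R and Q = 2/7 and 5/7 = 2/7
(R implies Q) iff (R and Q) = 1 iff 2/7 = 2/7
R iff R = 2/7 iff 2/7 = 1
Q and Q = 5/7 and 5/7 = 5/7
(R iff R) and (Q and Q) = 1 and 5/7 = 5/7
((R implies Q) iff (R and Q)) and ((R iff R) and (Q and Q)) = 2/7 and 5/7 = 2/7
(not not P iff ((R implies Q) and (P and R))) and (((R implies Q) iff (R and Q)) and ((R iff R) and (Q and Q))) = 5/7 and 2/7 = 2/7
P iff P = 4/7 iff 4/7 = 1
Q implies (P iff P) = 5/7 implies 1 = 1
Q and P = 5/7 and 4/7 = 4/7
R and (Q and P) = 2/7 and 4/7 = 2/7
(Q implies (P iff P)) and (R and (Q and P)) = 1 and 2/7 = 2/7
((not not P iff ((R implies Q) and (P and R))) and (((R implies Q) iff (R and Q)) and ((R iff R) and (Q and Q)))) and ((Q implies (P iff P)) and (R and (Q and P))) = 2/7 and 2/7 = 2/7
((((R implies Q) iff not P) implies ((P iff P) iff P)) iff (Q iff not (P implies R))) implies (((not not P iff ((R implies Q) and (P and R))) and (((R implies Q) iff (R and Q)) and ((R iff R) and (Q and Q)))) and ((Q implies (P iff P)) and (R and (Q and P)))) = 4/7 implies 2/7 = 5/7
not Q = not 5/7 = 2/7
Q implies P = 5/7 implies 4/7 = 6/7
not Q and (Q implies P) = 2/7 and 6/7 = 2/7
not (not Q and (Q implies P)) = not 2/7 = 5/7
P and R = 4/7 and 2/7 = 2/7
(P and R) iff Q = 2/7 iff 5/7 = 4/7
not (not Q and (Q implies P)) implies ((P and R) iff Q) = 5/7 implies 4/7 = 6/7
P iff Q = 4/7 iff 5/7 = 6/7
not P = not 4/7 = 3/7
(P iff Q) iff not P = 6/7 iff 3/7 = 4/7
R iff ((P iff Q) iff not P) = 2/7 iff 4/7 = 5/7
not (R iff ((P iff Q) iff not P)) = not 5/7 = 2/7
Q iff Q = 5/7 iff 5/7 = 1
(Q iff Q) and R = 1 and 2/7 = 2/7
R and R = 2/7 and 2/7 = 2/7
Q and Q = 5/7 and 5/7 = 5/7
(R and R) and (Q and Q) = 2/7 and 5/7 = 2/7
((Q iff Q) and R) iff ((R and R) and (Q and Q)) = 2/7 iff 2/7 = 1
not (((Q iff Q) and R) iff ((R and R) and (Q and Q))) = not 1 = 0
not (R iff ((P iff Q) iff not P)) iff not (((Q iff Q) and R) iff ((R and R) and (Q and Q))) = 2/7 iff 0 = 5/7
(not (not Q and (Q implies P)) implies ((P and R) iff Q)) iff (not (R iff ((P iff Q) iff not P)) iff not (((Q iff Q) and R) iff ((R and R) and (Q and Q)))) = 6/7 iff 5/7 = 6/7
(((((R implies Q) iff not P) implies ((P iff P) iff P)) iff (Q iff not (P implies R))) implies (((not not P iff ((R implies Q) and (P and R))) and (((R implies Q) iff (R and Q)) and ((R iff R) and (Q and Q)))) and ((Q implies (P iff P)) and (R and (Q and P))))) and ((not (not Q and (Q implies P)) implies ((P and R) iff Q)) iff (not (R iff ((P iff Q) iff not P)) iff not (((Q iff Q) and R) iff ((R and R) and (Q and Q))))) = 5/7 and 6/7 = 5/7

5/7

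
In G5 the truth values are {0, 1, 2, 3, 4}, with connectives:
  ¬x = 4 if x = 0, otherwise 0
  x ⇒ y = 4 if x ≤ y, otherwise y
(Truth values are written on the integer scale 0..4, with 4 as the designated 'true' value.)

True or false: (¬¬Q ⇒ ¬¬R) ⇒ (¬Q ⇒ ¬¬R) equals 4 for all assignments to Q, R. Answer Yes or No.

Counterexample: take Q = 0, R = 0.
¬Q = ¬0 = 4
¬¬Q = ¬4 = 0
¬R = ¬0 = 4
¬¬R = ¬4 = 0
¬¬Q ⇒ ¬¬R = 0 ⇒ 0 = 4
¬Q = ¬0 = 4
¬R = ¬0 = 4
¬¬R = ¬4 = 0
¬Q ⇒ ¬¬R = 4 ⇒ 0 = 0
(¬¬Q ⇒ ¬¬R) ⇒ (¬Q ⇒ ¬¬R) = 4 ⇒ 0 = 0
This gives 0 ≠ 4.

No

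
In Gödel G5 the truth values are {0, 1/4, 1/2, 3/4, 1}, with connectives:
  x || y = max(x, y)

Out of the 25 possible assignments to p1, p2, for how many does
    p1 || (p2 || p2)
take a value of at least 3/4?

value 1: 9 assignments (counts)
value 3/4: 7 assignments (counts)
value 1/2: 5 assignments
value 1/4: 3 assignments
value 0: 1 assignment
So 16 of the 25 assignments meet the threshold.

16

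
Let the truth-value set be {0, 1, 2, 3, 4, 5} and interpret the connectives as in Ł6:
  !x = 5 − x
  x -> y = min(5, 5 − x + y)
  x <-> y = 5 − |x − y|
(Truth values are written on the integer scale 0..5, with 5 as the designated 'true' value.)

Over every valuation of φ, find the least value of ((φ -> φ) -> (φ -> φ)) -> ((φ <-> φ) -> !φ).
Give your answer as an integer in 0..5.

Take φ = 5:
φ -> φ = 5 -> 5 = 5
φ -> φ = 5 -> 5 = 5
(φ -> φ) -> (φ -> φ) = 5 -> 5 = 5
φ <-> φ = 5 <-> 5 = 5
!φ = !5 = 0
(φ <-> φ) -> !φ = 5 -> 0 = 0
((φ -> φ) -> (φ -> φ)) -> ((φ <-> φ) -> !φ) = 5 -> 0 = 0
No assignment yields a value below 0, so this is the minimum.

0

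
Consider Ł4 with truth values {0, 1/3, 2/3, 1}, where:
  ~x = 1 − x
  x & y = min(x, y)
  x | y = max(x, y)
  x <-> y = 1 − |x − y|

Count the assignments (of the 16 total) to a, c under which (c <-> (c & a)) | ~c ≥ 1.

10

a = 0, c = 0 ↦ 1  ≥
a = 0, c = 1/3 ↦ 2/3  <
a = 0, c = 2/3 ↦ 1/3  <
a = 0, c = 1 ↦ 0  <
a = 1/3, c = 0 ↦ 1  ≥
a = 1/3, c = 1/3 ↦ 1  ≥
a = 1/3, c = 2/3 ↦ 2/3  <
a = 1/3, c = 1 ↦ 1/3  <
a = 2/3, c = 0 ↦ 1  ≥
a = 2/3, c = 1/3 ↦ 1  ≥
a = 2/3, c = 2/3 ↦ 1  ≥
a = 2/3, c = 1 ↦ 2/3  <
a = 1, c = 0 ↦ 1  ≥
a = 1, c = 1/3 ↦ 1  ≥
a = 1, c = 2/3 ↦ 1  ≥
a = 1, c = 1 ↦ 1  ≥
So 10 of the 16 assignments meet the threshold.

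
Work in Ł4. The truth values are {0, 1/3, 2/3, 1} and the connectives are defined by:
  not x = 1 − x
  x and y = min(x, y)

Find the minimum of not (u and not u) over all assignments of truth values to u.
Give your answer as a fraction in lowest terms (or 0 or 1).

2/3

Take u = 1/3:
not u = not 1/3 = 2/3
u and not u = 1/3 and 2/3 = 1/3
not (u and not u) = not 1/3 = 2/3
No assignment yields a value below 2/3, so this is the minimum.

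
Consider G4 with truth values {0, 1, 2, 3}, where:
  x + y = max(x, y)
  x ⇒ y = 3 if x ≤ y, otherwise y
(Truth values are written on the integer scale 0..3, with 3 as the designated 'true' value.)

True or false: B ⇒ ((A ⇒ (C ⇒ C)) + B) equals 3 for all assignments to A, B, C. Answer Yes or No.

At A = 2, B = 3, C = 3, for instance:
C ⇒ C = 3 ⇒ 3 = 3
A ⇒ (C ⇒ C) = 2 ⇒ 3 = 3
(A ⇒ (C ⇒ C)) + B = 3 + 3 = 3
B ⇒ ((A ⇒ (C ⇒ C)) + B) = 3 ⇒ 3 = 3
and checking the remaining 63 assignments likewise gives ≥ 3 in every case.

Yes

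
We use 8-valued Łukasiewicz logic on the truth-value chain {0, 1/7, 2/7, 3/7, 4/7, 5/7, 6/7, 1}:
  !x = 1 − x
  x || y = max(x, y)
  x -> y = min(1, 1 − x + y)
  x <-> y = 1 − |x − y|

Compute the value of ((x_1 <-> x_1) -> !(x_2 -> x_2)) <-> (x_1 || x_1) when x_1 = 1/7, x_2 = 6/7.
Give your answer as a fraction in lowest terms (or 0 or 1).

6/7

x_1 <-> x_1 = 1/7 <-> 1/7 = 1
x_2 -> x_2 = 6/7 -> 6/7 = 1
!(x_2 -> x_2) = !1 = 0
(x_1 <-> x_1) -> !(x_2 -> x_2) = 1 -> 0 = 0
x_1 || x_1 = 1/7 || 1/7 = 1/7
((x_1 <-> x_1) -> !(x_2 -> x_2)) <-> (x_1 || x_1) = 0 <-> 1/7 = 6/7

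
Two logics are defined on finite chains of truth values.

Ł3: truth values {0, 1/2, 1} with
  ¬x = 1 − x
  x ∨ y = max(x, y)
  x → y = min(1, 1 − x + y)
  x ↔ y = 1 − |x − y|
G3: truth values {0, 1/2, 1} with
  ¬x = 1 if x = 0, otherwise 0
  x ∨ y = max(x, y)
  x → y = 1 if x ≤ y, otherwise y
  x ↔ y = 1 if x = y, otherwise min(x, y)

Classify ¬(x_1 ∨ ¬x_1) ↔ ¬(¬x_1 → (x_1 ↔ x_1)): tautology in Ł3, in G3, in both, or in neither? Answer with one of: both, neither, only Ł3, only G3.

In Ł3: at x_1 = 1/2 the value is 1/2 — not a tautology.
In G3: every assignment gives 1 — tautology.

only G3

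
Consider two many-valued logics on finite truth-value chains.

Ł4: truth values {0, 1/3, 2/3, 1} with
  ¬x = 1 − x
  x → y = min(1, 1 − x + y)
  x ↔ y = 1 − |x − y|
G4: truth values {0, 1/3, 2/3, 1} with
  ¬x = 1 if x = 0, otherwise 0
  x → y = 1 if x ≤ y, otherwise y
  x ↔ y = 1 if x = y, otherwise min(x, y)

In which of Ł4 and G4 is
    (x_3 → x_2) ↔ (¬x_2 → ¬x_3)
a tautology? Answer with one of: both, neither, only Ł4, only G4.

only Ł4

In Ł4: every assignment gives 1 — tautology.
In G4: at x_2 = 1/3, x_3 = 2/3 the value is 1/3 — not a tautology.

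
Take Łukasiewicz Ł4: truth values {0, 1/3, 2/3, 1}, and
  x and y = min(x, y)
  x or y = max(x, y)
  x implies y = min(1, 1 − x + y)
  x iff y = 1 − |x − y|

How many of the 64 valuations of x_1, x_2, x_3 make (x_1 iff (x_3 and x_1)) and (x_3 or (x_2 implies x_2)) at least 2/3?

52

value 1: 40 assignments (counts)
value 2/3: 12 assignments (counts)
value 1/3: 8 assignments
value 0: 4 assignments
So 52 of the 64 assignments meet the threshold.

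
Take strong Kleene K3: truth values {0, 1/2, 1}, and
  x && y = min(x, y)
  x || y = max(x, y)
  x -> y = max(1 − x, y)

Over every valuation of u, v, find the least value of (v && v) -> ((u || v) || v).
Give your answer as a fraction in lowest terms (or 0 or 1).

Take u = 0, v = 1/2:
v && v = 1/2 && 1/2 = 1/2
u || v = 0 || 1/2 = 1/2
(u || v) || v = 1/2 || 1/2 = 1/2
(v && v) -> ((u || v) || v) = 1/2 -> 1/2 = 1/2
No assignment yields a value below 1/2, so this is the minimum.

1/2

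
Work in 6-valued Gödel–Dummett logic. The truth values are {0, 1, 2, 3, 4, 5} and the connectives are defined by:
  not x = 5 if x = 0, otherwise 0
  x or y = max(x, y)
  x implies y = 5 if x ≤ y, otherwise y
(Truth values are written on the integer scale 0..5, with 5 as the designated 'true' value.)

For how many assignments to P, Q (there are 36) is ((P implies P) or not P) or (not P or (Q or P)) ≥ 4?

36

value 5: 36 assignments (counts)
So 36 of the 36 assignments meet the threshold.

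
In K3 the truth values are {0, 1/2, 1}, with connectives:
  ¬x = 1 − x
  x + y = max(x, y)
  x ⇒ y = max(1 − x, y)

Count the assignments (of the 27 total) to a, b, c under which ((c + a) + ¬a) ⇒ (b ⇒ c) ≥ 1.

value 1: 15 assignments (counts)
value 1/2: 10 assignments
value 0: 2 assignments
So 15 of the 27 assignments meet the threshold.

15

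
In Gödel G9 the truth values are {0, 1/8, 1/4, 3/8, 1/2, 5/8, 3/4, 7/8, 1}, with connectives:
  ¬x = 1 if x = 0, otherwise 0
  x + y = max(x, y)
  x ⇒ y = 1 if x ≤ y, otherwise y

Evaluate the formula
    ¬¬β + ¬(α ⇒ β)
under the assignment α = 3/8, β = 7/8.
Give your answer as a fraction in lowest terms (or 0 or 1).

¬β = ¬7/8 = 0
¬¬β = ¬0 = 1
α ⇒ β = 3/8 ⇒ 7/8 = 1
¬(α ⇒ β) = ¬1 = 0
¬¬β + ¬(α ⇒ β) = 1 + 0 = 1

1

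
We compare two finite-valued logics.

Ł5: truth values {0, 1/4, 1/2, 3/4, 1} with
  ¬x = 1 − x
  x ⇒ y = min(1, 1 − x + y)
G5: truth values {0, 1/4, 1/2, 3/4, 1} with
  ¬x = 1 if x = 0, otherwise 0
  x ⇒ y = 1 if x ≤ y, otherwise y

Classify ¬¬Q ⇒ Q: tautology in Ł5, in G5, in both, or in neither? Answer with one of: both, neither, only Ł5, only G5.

only Ł5

In Ł5: every assignment gives 1 — tautology.
In G5: at Q = 1/4 the value is 1/4 — not a tautology.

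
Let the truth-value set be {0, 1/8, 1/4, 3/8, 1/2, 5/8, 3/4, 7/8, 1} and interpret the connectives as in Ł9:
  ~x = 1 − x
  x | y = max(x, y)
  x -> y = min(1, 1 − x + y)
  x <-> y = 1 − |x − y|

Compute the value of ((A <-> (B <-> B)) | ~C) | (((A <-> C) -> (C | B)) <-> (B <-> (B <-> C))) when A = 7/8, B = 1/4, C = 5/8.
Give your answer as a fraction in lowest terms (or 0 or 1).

7/8

B <-> B = 1/4 <-> 1/4 = 1
A <-> (B <-> B) = 7/8 <-> 1 = 7/8
~C = ~5/8 = 3/8
(A <-> (B <-> B)) | ~C = 7/8 | 3/8 = 7/8
A <-> C = 7/8 <-> 5/8 = 3/4
C | B = 5/8 | 1/4 = 5/8
(A <-> C) -> (C | B) = 3/4 -> 5/8 = 7/8
B <-> C = 1/4 <-> 5/8 = 5/8
B <-> (B <-> C) = 1/4 <-> 5/8 = 5/8
((A <-> C) -> (C | B)) <-> (B <-> (B <-> C)) = 7/8 <-> 5/8 = 3/4
((A <-> (B <-> B)) | ~C) | (((A <-> C) -> (C | B)) <-> (B <-> (B <-> C))) = 7/8 | 3/4 = 7/8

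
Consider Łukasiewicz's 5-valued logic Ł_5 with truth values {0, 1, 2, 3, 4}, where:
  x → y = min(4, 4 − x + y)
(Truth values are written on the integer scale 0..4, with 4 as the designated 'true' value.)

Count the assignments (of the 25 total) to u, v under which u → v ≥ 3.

19

value 4: 15 assignments (counts)
value 3: 4 assignments (counts)
value 2: 3 assignments
value 1: 2 assignments
value 0: 1 assignment
So 19 of the 25 assignments meet the threshold.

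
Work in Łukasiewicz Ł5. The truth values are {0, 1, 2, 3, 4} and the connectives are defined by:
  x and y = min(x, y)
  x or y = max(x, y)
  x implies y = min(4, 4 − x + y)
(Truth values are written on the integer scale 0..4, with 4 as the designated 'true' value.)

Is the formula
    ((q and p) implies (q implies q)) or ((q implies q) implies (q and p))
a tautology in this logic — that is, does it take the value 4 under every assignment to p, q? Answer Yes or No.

Yes

At p = 4, q = 2, for instance:
q and p = 2 and 4 = 2
q implies q = 2 implies 2 = 4
(q and p) implies (q implies q) = 2 implies 4 = 4
(q implies q) implies (q and p) = 4 implies 2 = 2
((q and p) implies (q implies q)) or ((q implies q) implies (q and p)) = 4 or 2 = 4
and checking the remaining 24 assignments likewise gives ≥ 4 in every case.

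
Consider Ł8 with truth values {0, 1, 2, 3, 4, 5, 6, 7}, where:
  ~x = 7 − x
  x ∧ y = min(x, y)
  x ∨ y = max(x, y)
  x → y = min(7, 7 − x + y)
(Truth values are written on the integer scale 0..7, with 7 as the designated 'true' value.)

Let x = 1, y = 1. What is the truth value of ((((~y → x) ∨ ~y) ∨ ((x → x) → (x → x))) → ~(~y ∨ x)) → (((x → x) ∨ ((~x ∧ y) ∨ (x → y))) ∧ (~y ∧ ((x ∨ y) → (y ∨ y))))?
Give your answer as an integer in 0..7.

~y = ~1 = 6
~y → x = 6 → 1 = 2
~y = ~1 = 6
(~y → x) ∨ ~y = 2 ∨ 6 = 6
x → x = 1 → 1 = 7
x → x = 1 → 1 = 7
(x → x) → (x → x) = 7 → 7 = 7
((~y → x) ∨ ~y) ∨ ((x → x) → (x → x)) = 6 ∨ 7 = 7
~y = ~1 = 6
~y ∨ x = 6 ∨ 1 = 6
~(~y ∨ x) = ~6 = 1
(((~y → x) ∨ ~y) ∨ ((x → x) → (x → x))) → ~(~y ∨ x) = 7 → 1 = 1
x → x = 1 → 1 = 7
~x = ~1 = 6
~x ∧ y = 6 ∧ 1 = 1
x → y = 1 → 1 = 7
(~x ∧ y) ∨ (x → y) = 1 ∨ 7 = 7
(x → x) ∨ ((~x ∧ y) ∨ (x → y)) = 7 ∨ 7 = 7
~y = ~1 = 6
x ∨ y = 1 ∨ 1 = 1
y ∨ y = 1 ∨ 1 = 1
(x ∨ y) → (y ∨ y) = 1 → 1 = 7
~y ∧ ((x ∨ y) → (y ∨ y)) = 6 ∧ 7 = 6
((x → x) ∨ ((~x ∧ y) ∨ (x → y))) ∧ (~y ∧ ((x ∨ y) → (y ∨ y))) = 7 ∧ 6 = 6
((((~y → x) ∨ ~y) ∨ ((x → x) → (x → x))) → ~(~y ∨ x)) → (((x → x) ∨ ((~x ∧ y) ∨ (x → y))) ∧ (~y ∧ ((x ∨ y) → (y ∨ y)))) = 1 → 6 = 7

7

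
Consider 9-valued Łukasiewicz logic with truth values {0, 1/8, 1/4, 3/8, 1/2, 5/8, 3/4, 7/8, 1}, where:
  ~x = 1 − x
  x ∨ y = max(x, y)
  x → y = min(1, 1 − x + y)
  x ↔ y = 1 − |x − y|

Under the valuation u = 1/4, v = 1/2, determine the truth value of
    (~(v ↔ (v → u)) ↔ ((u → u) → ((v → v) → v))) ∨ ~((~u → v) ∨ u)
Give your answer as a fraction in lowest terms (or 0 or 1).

3/4

v → u = 1/2 → 1/4 = 3/4
v ↔ (v → u) = 1/2 ↔ 3/4 = 3/4
~(v ↔ (v → u)) = ~3/4 = 1/4
u → u = 1/4 → 1/4 = 1
v → v = 1/2 → 1/2 = 1
(v → v) → v = 1 → 1/2 = 1/2
(u → u) → ((v → v) → v) = 1 → 1/2 = 1/2
~(v ↔ (v → u)) ↔ ((u → u) → ((v → v) → v)) = 1/4 ↔ 1/2 = 3/4
~u = ~1/4 = 3/4
~u → v = 3/4 → 1/2 = 3/4
(~u → v) ∨ u = 3/4 ∨ 1/4 = 3/4
~((~u → v) ∨ u) = ~3/4 = 1/4
(~(v ↔ (v → u)) ↔ ((u → u) → ((v → v) → v))) ∨ ~((~u → v) ∨ u) = 3/4 ∨ 1/4 = 3/4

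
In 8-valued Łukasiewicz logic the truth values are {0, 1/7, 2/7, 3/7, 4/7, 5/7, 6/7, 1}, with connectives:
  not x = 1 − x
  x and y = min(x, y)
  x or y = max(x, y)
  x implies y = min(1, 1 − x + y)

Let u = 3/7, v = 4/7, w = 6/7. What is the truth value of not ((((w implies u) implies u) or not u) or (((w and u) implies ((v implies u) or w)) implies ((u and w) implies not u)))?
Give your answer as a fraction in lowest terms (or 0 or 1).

0

w implies u = 6/7 implies 3/7 = 4/7
(w implies u) implies u = 4/7 implies 3/7 = 6/7
not u = not 3/7 = 4/7
((w implies u) implies u) or not u = 6/7 or 4/7 = 6/7
w and u = 6/7 and 3/7 = 3/7
v implies u = 4/7 implies 3/7 = 6/7
(v implies u) or w = 6/7 or 6/7 = 6/7
(w and u) implies ((v implies u) or w) = 3/7 implies 6/7 = 1
u and w = 3/7 and 6/7 = 3/7
not u = not 3/7 = 4/7
(u and w) implies not u = 3/7 implies 4/7 = 1
((w and u) implies ((v implies u) or w)) implies ((u and w) implies not u) = 1 implies 1 = 1
(((w implies u) implies u) or not u) or (((w and u) implies ((v implies u) or w)) implies ((u and w) implies not u)) = 6/7 or 1 = 1
not ((((w implies u) implies u) or not u) or (((w and u) implies ((v implies u) or w)) implies ((u and w) implies not u))) = not 1 = 0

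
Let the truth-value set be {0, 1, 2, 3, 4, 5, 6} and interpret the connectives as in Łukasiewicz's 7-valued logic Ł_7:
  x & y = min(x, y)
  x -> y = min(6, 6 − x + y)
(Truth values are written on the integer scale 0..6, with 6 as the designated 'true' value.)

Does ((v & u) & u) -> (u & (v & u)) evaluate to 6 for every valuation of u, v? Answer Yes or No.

Yes

At u = 4, v = 1, for instance:
v & u = 1 & 4 = 1
(v & u) & u = 1 & 4 = 1
u & (v & u) = 4 & 1 = 1
((v & u) & u) -> (u & (v & u)) = 1 -> 1 = 6
and checking the remaining 48 assignments likewise gives ≥ 6 in every case.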